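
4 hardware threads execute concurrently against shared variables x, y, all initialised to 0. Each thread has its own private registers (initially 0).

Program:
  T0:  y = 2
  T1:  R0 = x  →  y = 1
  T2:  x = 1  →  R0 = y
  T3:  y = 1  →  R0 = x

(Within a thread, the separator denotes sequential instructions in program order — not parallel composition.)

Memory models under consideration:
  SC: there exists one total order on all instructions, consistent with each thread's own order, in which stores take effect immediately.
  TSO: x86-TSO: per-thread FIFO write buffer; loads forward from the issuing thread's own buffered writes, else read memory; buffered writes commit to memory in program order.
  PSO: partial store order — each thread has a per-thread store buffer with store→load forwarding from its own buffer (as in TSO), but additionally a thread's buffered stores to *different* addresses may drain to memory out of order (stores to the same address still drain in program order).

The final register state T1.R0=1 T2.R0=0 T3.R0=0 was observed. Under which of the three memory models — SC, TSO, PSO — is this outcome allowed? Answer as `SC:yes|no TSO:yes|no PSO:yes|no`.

outcome vector order: (T1.R0,T2.R0,T3.R0)
[SC] allowed = {<0 0 1> <0 1 0> <0 1 1> <0 2 0> <0 2 1> <1 0 1> <1 1 0> <1 1 1> <1 2 0> <1 2 1>}
[TSO] allowed = {<0 0 0> <0 0 1> <0 1 0> <0 1 1> <0 2 0> <0 2 1> <1 0 0> <1 0 1> <1 1 0> <1 1 1> <1 2 0> <1 2 1>}
[PSO] allowed = {<0 0 0> <0 0 1> <0 1 0> <0 1 1> <0 2 0> <0 2 1> <1 0 0> <1 0 1> <1 1 0> <1 1 1> <1 2 0> <1 2 1>}
target <1 0 0> ∈ {TSO,PSO}

SC:no TSO:yes PSO:yes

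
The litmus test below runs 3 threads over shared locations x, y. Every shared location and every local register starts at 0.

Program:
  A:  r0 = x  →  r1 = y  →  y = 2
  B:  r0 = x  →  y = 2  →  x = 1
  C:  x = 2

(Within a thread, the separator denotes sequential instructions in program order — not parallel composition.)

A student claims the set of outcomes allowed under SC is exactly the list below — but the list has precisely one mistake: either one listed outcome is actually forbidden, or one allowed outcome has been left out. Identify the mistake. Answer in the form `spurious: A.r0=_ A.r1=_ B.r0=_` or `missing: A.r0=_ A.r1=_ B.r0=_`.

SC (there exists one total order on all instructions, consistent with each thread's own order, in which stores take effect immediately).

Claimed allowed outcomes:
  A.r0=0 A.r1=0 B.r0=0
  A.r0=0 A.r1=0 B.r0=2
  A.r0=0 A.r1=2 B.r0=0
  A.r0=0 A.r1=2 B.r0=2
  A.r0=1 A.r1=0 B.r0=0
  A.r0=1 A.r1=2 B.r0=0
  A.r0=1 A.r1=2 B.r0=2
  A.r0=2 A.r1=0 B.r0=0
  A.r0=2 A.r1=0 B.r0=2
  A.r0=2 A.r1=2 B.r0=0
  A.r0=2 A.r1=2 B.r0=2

spurious: A.r0=1 A.r1=0 B.r0=0

outcome vector order: (A.r0,A.r1,B.r0)
under SC → <0 0 0>, <0 0 2>, <0 2 0>, <0 2 2>, <1 2 0>, <1 2 2>, <2 0 0>, <2 0 2>, <2 2 0>, <2 2 2>
claimed∖SC = {<1 0 0>}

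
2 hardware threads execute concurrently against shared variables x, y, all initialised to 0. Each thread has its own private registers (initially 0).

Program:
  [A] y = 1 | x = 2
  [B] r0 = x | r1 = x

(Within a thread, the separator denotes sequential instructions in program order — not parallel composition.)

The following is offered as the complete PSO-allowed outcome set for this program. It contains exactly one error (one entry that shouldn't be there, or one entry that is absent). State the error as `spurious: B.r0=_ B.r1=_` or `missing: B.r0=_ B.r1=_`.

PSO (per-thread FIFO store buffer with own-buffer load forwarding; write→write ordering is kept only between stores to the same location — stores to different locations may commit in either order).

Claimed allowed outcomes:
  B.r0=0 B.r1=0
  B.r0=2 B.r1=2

outcome vector order: (B.r0,B.r1)
PSO (3): 00 02 22
PSO∖claimed = {02}

missing: B.r0=0 B.r1=2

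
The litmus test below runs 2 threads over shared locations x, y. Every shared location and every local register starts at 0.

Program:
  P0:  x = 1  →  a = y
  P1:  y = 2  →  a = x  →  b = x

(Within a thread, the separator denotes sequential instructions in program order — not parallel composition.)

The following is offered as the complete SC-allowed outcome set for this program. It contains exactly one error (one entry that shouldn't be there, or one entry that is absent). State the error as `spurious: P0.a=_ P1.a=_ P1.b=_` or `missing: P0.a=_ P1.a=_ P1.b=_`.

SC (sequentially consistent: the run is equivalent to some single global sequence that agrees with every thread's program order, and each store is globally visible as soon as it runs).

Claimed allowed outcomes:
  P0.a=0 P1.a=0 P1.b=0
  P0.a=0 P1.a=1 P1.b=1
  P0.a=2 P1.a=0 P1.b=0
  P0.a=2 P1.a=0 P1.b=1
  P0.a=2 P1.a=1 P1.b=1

spurious: P0.a=0 P1.a=0 P1.b=0

outcome vector order: (P0.a,P1.a,P1.b)
[SC] allowed = {(0,1,1) (2,0,0) (2,0,1) (2,1,1)}
claimed∖SC = {(0,0,0)}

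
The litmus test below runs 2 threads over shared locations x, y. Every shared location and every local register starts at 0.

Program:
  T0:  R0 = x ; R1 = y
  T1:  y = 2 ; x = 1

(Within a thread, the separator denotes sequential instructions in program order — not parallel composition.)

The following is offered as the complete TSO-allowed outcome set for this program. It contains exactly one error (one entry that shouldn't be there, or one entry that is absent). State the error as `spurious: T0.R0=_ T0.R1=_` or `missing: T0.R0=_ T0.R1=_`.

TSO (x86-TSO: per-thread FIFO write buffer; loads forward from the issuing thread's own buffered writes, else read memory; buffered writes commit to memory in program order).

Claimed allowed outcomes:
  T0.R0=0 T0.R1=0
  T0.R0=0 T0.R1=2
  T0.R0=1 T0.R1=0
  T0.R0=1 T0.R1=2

spurious: T0.R0=1 T0.R1=0

outcome vector order: (T0.R0,T0.R1)
TSO: 3 outcomes — {0/0 0/2 1/2}
claimed∖TSO = {1/0}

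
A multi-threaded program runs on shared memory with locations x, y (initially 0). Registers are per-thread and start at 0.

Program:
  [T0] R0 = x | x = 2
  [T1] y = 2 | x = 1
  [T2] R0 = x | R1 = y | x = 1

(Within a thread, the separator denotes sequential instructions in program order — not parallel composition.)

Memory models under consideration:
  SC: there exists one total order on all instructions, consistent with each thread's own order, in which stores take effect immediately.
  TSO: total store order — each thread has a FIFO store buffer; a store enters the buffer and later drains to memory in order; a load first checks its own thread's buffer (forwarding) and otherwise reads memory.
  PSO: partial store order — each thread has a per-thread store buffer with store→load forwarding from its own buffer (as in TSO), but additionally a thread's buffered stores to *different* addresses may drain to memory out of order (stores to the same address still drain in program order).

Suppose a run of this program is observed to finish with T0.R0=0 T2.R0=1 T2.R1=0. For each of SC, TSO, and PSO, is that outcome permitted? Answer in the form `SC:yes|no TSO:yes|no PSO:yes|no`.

SC:no TSO:no PSO:yes

outcome vector order: (T0.R0,T2.R0,T2.R1)
[SC] allowed = {<0 0 0>; <0 0 2>; <0 1 2>; <0 2 0>; <0 2 2>; <1 0 0>; <1 0 2>; <1 1 2>; <1 2 2>}
[TSO] allowed = {<0 0 0>; <0 0 2>; <0 1 2>; <0 2 0>; <0 2 2>; <1 0 0>; <1 0 2>; <1 1 2>; <1 2 2>}
[PSO] allowed = {<0 0 0>; <0 0 2>; <0 1 0>; <0 1 2>; <0 2 0>; <0 2 2>; <1 0 0>; <1 0 2>; <1 1 0>; <1 1 2>; <1 2 0>; <1 2 2>}
target <0 1 0> ∈ {PSO}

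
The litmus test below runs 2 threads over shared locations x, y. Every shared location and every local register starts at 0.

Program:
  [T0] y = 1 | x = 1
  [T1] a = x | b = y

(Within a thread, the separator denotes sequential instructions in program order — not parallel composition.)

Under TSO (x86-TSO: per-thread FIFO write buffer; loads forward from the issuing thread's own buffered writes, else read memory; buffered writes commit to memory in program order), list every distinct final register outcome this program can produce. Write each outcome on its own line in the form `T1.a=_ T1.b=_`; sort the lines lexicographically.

outcome vector order: (T1.a,T1.b)
|TSO outcomes| = 3

T1.a=0 T1.b=0
T1.a=0 T1.b=1
T1.a=1 T1.b=1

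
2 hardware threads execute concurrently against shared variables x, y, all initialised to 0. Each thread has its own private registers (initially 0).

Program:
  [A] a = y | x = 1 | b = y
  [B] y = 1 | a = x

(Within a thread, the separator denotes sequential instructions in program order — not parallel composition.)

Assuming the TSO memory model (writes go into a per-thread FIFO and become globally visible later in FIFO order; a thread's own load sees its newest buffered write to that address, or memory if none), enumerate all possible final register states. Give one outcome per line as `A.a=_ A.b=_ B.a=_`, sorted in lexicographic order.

A.a=0 A.b=0 B.a=0
A.a=0 A.b=0 B.a=1
A.a=0 A.b=1 B.a=0
A.a=0 A.b=1 B.a=1
A.a=1 A.b=1 B.a=0
A.a=1 A.b=1 B.a=1

outcome vector order: (A.a,A.b,B.a)
|TSO outcomes| = 6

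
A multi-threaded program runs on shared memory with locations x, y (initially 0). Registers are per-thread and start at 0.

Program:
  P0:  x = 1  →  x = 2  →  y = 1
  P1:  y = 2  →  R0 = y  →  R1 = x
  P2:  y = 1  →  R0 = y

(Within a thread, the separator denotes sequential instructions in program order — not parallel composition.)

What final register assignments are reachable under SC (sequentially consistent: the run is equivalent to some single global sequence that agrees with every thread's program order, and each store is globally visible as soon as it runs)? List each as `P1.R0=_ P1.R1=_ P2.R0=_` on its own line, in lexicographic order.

outcome vector order: (P1.R0,P1.R1,P2.R0)
|SC outcomes| = 10

P1.R0=1 P1.R1=0 P2.R0=1
P1.R0=1 P1.R1=1 P2.R0=1
P1.R0=1 P1.R1=2 P2.R0=1
P1.R0=1 P1.R1=2 P2.R0=2
P1.R0=2 P1.R1=0 P2.R0=1
P1.R0=2 P1.R1=0 P2.R0=2
P1.R0=2 P1.R1=1 P2.R0=1
P1.R0=2 P1.R1=1 P2.R0=2
P1.R0=2 P1.R1=2 P2.R0=1
P1.R0=2 P1.R1=2 P2.R0=2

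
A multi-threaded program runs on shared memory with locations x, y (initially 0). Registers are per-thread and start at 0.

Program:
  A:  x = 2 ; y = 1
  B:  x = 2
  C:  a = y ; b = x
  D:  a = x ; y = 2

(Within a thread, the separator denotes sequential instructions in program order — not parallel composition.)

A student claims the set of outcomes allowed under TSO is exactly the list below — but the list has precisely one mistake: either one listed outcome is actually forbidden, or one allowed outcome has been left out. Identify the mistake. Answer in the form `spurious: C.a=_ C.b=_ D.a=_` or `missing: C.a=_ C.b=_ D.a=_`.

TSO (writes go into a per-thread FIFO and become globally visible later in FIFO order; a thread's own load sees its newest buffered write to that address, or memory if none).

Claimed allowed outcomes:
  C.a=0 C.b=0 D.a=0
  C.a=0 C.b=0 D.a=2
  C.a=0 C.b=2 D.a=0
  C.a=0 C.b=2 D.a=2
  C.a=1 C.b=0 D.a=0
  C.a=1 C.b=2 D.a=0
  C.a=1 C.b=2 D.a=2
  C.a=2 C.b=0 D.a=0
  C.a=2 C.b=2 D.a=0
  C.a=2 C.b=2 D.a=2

outcome vector order: (C.a,C.b,D.a)
TSO: 9 outcomes — {0/0/0; 0/0/2; 0/2/0; 0/2/2; 1/2/0; 1/2/2; 2/0/0; 2/2/0; 2/2/2}
claimed∖TSO = {1/0/0}

spurious: C.a=1 C.b=0 D.a=0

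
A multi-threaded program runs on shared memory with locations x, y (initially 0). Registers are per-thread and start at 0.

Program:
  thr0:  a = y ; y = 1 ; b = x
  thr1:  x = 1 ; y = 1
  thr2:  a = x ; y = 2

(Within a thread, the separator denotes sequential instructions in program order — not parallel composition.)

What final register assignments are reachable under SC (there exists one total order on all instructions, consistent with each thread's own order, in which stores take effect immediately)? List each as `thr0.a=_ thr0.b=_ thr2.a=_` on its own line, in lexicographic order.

thr0.a=0 thr0.b=0 thr2.a=0
thr0.a=0 thr0.b=0 thr2.a=1
thr0.a=0 thr0.b=1 thr2.a=0
thr0.a=0 thr0.b=1 thr2.a=1
thr0.a=1 thr0.b=1 thr2.a=0
thr0.a=1 thr0.b=1 thr2.a=1
thr0.a=2 thr0.b=0 thr2.a=0
thr0.a=2 thr0.b=1 thr2.a=0
thr0.a=2 thr0.b=1 thr2.a=1

outcome vector order: (thr0.a,thr0.b,thr2.a)
|SC outcomes| = 9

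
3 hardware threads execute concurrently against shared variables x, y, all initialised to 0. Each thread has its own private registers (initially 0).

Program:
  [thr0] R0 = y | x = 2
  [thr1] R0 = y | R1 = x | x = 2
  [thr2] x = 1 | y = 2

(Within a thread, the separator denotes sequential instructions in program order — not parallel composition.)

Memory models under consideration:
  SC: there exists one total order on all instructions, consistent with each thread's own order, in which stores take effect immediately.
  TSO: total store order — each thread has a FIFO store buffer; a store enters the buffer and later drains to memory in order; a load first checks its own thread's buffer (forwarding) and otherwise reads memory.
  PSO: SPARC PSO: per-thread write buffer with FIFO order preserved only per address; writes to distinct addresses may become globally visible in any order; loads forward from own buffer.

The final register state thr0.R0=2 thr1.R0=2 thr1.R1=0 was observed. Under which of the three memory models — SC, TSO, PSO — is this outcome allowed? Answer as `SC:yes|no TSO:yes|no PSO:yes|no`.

SC:no TSO:no PSO:yes

outcome vector order: (thr0.R0,thr1.R0,thr1.R1)
SC: 10 outcomes — {(0,0,0) (0,0,1) (0,0,2) (0,2,1) (0,2,2) (2,0,0) (2,0,1) (2,0,2) (2,2,1) (2,2,2)}
TSO: 10 outcomes — {(0,0,0) (0,0,1) (0,0,2) (0,2,1) (0,2,2) (2,0,0) (2,0,1) (2,0,2) (2,2,1) (2,2,2)}
PSO: 12 outcomes — {(0,0,0) (0,0,1) (0,0,2) (0,2,0) (0,2,1) (0,2,2) (2,0,0) (2,0,1) (2,0,2) (2,2,0) (2,2,1) (2,2,2)}
target (2,2,0) ∈ {PSO}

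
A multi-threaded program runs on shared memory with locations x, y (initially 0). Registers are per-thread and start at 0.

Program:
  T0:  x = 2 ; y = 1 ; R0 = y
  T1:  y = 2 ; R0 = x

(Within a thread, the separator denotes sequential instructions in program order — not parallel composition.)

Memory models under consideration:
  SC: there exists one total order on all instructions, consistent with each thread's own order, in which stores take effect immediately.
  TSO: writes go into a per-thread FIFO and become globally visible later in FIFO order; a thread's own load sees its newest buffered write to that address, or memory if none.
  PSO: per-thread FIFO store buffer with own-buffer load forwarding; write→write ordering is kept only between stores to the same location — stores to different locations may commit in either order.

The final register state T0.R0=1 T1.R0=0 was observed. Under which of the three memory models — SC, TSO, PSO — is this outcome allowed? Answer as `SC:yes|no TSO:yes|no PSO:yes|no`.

outcome vector order: (T0.R0,T1.R0)
[SC] allowed = {10; 12; 22}
[TSO] allowed = {10; 12; 20; 22}
[PSO] allowed = {10; 12; 20; 22}
target 10 ∈ {SC,TSO,PSO}

SC:yes TSO:yes PSO:yes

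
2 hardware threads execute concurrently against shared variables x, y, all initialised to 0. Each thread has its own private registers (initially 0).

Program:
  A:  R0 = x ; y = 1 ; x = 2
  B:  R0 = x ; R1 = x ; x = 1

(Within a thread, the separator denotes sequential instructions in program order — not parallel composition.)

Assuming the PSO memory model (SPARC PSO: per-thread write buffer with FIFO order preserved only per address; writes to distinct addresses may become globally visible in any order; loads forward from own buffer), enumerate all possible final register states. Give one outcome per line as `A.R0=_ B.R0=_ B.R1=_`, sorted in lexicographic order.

outcome vector order: (A.R0,B.R0,B.R1)
|PSO outcomes| = 4

A.R0=0 B.R0=0 B.R1=0
A.R0=0 B.R0=0 B.R1=2
A.R0=0 B.R0=2 B.R1=2
A.R0=1 B.R0=0 B.R1=0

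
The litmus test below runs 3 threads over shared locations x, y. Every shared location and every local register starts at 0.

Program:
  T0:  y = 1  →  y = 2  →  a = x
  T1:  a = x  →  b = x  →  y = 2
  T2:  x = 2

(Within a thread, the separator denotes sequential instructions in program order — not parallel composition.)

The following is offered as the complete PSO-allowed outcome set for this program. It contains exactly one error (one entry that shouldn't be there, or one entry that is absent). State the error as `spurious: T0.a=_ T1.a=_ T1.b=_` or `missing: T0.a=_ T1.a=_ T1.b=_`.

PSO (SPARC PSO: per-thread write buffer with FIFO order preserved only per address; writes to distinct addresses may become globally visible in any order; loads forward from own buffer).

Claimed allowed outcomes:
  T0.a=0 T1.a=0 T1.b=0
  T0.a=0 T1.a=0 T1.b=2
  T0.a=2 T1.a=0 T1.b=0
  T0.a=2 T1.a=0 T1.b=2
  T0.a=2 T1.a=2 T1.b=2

outcome vector order: (T0.a,T1.a,T1.b)
[PSO] allowed = {000; 002; 022; 200; 202; 222}
PSO∖claimed = {022}

missing: T0.a=0 T1.a=2 T1.b=2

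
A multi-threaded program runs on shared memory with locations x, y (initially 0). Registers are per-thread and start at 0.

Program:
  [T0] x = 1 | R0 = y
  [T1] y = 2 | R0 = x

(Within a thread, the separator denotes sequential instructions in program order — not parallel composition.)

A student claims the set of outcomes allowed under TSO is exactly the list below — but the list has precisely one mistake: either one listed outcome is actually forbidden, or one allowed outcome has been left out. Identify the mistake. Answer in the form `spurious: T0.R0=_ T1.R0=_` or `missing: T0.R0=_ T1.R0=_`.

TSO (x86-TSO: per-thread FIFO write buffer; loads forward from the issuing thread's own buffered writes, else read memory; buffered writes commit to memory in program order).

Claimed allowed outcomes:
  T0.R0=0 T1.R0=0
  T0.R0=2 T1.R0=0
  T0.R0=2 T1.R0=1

missing: T0.R0=0 T1.R0=1

outcome vector order: (T0.R0,T1.R0)
TSO: 4 outcomes — {<0 0>; <0 1>; <2 0>; <2 1>}
TSO∖claimed = {<0 1>}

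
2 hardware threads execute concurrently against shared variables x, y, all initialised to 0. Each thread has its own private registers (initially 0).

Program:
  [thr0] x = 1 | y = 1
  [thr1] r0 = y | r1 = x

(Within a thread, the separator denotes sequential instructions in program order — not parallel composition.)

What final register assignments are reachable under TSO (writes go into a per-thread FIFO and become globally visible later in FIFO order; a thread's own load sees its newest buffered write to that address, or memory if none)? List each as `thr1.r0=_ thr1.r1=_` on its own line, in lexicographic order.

outcome vector order: (thr1.r0,thr1.r1)
|TSO outcomes| = 3

thr1.r0=0 thr1.r1=0
thr1.r0=0 thr1.r1=1
thr1.r0=1 thr1.r1=1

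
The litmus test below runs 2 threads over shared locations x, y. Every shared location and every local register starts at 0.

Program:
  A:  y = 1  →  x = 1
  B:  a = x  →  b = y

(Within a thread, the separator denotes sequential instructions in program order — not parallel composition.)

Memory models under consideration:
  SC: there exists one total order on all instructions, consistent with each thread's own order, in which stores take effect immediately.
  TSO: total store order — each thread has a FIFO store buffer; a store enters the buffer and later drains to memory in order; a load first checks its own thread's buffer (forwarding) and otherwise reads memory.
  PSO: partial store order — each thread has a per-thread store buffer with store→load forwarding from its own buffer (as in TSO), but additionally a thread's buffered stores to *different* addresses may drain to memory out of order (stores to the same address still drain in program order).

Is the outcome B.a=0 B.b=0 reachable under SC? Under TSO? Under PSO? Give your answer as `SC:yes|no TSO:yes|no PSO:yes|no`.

SC:yes TSO:yes PSO:yes

outcome vector order: (B.a,B.b)
SC: 3 outcomes — {00 01 11}
TSO: 3 outcomes — {00 01 11}
PSO: 4 outcomes — {00 01 10 11}
target 00 ∈ {SC,TSO,PSO}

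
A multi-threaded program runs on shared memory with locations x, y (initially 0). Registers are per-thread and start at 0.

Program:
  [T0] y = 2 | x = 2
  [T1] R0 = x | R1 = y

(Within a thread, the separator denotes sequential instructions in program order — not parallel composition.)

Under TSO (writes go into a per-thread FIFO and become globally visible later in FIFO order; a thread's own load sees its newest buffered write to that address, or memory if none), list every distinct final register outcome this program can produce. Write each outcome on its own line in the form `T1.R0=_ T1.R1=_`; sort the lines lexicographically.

T1.R0=0 T1.R1=0
T1.R0=0 T1.R1=2
T1.R0=2 T1.R1=2

outcome vector order: (T1.R0,T1.R1)
|TSO outcomes| = 3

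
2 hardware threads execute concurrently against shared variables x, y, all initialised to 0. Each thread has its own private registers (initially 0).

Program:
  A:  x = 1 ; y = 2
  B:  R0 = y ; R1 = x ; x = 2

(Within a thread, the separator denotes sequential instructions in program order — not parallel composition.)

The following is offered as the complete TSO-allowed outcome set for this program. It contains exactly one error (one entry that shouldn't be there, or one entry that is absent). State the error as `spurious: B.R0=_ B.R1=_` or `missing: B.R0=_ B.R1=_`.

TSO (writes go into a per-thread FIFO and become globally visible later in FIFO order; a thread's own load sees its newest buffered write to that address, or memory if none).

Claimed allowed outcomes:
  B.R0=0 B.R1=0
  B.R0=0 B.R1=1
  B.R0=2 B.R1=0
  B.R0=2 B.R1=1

spurious: B.R0=2 B.R1=0

outcome vector order: (B.R0,B.R1)
TSO: 3 outcomes — {00; 01; 21}
claimed∖TSO = {20}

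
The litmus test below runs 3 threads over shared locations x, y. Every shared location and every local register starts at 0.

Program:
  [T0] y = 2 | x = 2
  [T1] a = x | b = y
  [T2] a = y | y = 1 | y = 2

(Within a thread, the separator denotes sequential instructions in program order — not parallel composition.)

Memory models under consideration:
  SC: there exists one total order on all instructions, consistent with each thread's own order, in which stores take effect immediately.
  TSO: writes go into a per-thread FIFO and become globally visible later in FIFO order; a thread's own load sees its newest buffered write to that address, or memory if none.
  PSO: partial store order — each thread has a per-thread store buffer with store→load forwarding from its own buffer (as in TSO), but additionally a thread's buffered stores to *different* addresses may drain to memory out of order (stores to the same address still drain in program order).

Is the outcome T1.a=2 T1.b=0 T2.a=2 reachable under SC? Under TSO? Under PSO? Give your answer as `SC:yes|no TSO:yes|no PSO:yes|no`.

outcome vector order: (T1.a,T1.b,T2.a)
SC: 10 outcomes — {0/0/0, 0/0/2, 0/1/0, 0/1/2, 0/2/0, 0/2/2, 2/1/0, 2/1/2, 2/2/0, 2/2/2}
TSO: 10 outcomes — {0/0/0, 0/0/2, 0/1/0, 0/1/2, 0/2/0, 0/2/2, 2/1/0, 2/1/2, 2/2/0, 2/2/2}
PSO: 12 outcomes — {0/0/0, 0/0/2, 0/1/0, 0/1/2, 0/2/0, 0/2/2, 2/0/0, 2/0/2, 2/1/0, 2/1/2, 2/2/0, 2/2/2}
target 2/0/2 ∈ {PSO}

SC:no TSO:no PSO:yes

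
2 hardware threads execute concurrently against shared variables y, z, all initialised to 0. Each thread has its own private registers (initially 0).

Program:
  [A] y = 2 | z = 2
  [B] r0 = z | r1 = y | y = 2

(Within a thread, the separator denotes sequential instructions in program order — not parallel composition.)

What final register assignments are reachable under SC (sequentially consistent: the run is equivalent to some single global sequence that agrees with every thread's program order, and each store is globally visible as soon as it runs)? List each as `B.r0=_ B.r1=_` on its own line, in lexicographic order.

B.r0=0 B.r1=0
B.r0=0 B.r1=2
B.r0=2 B.r1=2

outcome vector order: (B.r0,B.r1)
|SC outcomes| = 3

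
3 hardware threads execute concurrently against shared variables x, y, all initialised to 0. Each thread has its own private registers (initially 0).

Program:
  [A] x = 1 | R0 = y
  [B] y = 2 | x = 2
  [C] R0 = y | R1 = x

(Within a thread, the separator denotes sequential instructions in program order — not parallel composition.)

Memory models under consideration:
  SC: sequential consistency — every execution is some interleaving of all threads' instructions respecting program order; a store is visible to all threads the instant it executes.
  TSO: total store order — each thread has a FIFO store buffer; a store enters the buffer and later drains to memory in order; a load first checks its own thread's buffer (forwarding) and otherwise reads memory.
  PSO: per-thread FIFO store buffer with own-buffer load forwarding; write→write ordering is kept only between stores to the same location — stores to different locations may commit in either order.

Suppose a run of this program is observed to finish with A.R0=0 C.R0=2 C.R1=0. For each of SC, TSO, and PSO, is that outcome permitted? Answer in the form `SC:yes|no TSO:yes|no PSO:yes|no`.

outcome vector order: (A.R0,C.R0,C.R1)
[SC] allowed = {0/0/0 0/0/1 0/0/2 0/2/1 0/2/2 2/0/0 2/0/1 2/0/2 2/2/0 2/2/1 2/2/2}
[TSO] allowed = {0/0/0 0/0/1 0/0/2 0/2/0 0/2/1 0/2/2 2/0/0 2/0/1 2/0/2 2/2/0 2/2/1 2/2/2}
[PSO] allowed = {0/0/0 0/0/1 0/0/2 0/2/0 0/2/1 0/2/2 2/0/0 2/0/1 2/0/2 2/2/0 2/2/1 2/2/2}
target 0/2/0 ∈ {TSO,PSO}

SC:no TSO:yes PSO:yes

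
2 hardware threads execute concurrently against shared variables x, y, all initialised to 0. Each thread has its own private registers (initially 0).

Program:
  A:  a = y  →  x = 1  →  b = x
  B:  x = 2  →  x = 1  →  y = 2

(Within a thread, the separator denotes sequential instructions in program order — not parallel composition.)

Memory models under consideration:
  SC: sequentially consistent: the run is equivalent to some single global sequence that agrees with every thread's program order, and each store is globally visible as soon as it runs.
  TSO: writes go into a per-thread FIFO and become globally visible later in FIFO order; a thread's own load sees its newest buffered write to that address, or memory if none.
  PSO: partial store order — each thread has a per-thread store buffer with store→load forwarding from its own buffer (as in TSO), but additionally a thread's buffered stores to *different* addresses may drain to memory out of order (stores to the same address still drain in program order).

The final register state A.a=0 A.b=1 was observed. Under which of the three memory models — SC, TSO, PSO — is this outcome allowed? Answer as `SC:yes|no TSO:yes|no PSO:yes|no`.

outcome vector order: (A.a,A.b)
SC (3): 0/1 0/2 2/1
TSO (3): 0/1 0/2 2/1
PSO (4): 0/1 0/2 2/1 2/2
target 0/1 ∈ {SC,TSO,PSO}

SC:yes TSO:yes PSO:yes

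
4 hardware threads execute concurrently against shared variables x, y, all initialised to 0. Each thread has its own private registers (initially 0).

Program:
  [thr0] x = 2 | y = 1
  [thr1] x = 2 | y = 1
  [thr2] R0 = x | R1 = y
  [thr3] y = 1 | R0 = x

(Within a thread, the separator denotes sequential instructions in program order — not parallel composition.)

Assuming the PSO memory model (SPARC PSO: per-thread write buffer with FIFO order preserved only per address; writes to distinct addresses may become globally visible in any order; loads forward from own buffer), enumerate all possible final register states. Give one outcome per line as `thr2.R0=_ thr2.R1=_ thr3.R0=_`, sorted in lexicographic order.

thr2.R0=0 thr2.R1=0 thr3.R0=0
thr2.R0=0 thr2.R1=0 thr3.R0=2
thr2.R0=0 thr2.R1=1 thr3.R0=0
thr2.R0=0 thr2.R1=1 thr3.R0=2
thr2.R0=2 thr2.R1=0 thr3.R0=0
thr2.R0=2 thr2.R1=0 thr3.R0=2
thr2.R0=2 thr2.R1=1 thr3.R0=0
thr2.R0=2 thr2.R1=1 thr3.R0=2

outcome vector order: (thr2.R0,thr2.R1,thr3.R0)
|PSO outcomes| = 8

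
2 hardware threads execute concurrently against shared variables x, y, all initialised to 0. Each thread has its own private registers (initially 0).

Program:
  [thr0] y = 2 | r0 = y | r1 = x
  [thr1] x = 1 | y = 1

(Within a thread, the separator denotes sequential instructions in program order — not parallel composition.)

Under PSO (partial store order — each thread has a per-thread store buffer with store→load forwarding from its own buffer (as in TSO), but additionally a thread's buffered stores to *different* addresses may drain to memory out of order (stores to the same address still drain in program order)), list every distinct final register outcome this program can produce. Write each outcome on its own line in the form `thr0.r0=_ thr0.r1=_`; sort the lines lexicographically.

thr0.r0=1 thr0.r1=0
thr0.r0=1 thr0.r1=1
thr0.r0=2 thr0.r1=0
thr0.r0=2 thr0.r1=1

outcome vector order: (thr0.r0,thr0.r1)
|PSO outcomes| = 4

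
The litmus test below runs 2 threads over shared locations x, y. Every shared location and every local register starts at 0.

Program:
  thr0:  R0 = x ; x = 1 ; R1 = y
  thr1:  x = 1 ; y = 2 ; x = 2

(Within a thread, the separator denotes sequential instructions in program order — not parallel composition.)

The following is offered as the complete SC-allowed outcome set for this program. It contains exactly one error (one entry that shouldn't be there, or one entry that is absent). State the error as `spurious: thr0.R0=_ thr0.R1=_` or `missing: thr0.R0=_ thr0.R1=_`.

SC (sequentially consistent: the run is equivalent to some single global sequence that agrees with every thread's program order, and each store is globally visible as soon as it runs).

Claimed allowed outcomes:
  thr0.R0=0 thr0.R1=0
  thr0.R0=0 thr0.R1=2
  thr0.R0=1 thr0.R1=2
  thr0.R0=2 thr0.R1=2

outcome vector order: (thr0.R0,thr0.R1)
under SC → (0,0); (0,2); (1,0); (1,2); (2,2)
SC∖claimed = {(1,0)}

missing: thr0.R0=1 thr0.R1=0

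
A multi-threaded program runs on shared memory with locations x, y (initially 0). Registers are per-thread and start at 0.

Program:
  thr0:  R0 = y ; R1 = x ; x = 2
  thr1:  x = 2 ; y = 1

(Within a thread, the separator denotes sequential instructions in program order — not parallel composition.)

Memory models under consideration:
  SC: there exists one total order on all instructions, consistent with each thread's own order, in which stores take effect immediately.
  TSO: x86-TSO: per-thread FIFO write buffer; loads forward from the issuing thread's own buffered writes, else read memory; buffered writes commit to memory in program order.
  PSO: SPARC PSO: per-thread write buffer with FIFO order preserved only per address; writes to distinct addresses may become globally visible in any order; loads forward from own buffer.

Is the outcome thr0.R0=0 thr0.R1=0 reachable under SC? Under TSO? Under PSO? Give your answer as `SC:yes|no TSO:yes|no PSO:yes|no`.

SC:yes TSO:yes PSO:yes

outcome vector order: (thr0.R0,thr0.R1)
SC: 3 outcomes — {00 02 12}
TSO: 3 outcomes — {00 02 12}
PSO: 4 outcomes — {00 02 10 12}
target 00 ∈ {SC,TSO,PSO}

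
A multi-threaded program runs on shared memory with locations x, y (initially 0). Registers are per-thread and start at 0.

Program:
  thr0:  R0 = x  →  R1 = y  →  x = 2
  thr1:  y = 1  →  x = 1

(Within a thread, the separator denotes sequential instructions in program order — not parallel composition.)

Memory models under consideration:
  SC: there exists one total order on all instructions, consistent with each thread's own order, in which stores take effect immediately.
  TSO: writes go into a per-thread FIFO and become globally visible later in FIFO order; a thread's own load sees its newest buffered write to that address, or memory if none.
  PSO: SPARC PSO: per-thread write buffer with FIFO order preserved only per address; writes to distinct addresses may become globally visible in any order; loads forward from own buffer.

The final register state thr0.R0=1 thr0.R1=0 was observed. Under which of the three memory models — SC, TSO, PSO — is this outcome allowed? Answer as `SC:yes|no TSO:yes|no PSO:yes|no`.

SC:no TSO:no PSO:yes

outcome vector order: (thr0.R0,thr0.R1)
SC (3): <0 0>; <0 1>; <1 1>
TSO (3): <0 0>; <0 1>; <1 1>
PSO (4): <0 0>; <0 1>; <1 0>; <1 1>
target <1 0> ∈ {PSO}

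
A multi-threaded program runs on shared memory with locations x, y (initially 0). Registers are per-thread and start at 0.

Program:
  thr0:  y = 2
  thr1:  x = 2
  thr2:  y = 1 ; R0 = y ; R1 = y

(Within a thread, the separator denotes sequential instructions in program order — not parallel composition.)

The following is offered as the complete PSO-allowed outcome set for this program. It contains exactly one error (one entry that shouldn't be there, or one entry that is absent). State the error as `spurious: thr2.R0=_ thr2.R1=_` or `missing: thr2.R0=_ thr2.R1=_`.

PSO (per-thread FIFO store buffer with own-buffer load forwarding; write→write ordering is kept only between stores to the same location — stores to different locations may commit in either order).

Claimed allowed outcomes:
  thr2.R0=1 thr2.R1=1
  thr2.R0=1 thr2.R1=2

missing: thr2.R0=2 thr2.R1=2

outcome vector order: (thr2.R0,thr2.R1)
PSO (3): 11; 12; 22
PSO∖claimed = {22}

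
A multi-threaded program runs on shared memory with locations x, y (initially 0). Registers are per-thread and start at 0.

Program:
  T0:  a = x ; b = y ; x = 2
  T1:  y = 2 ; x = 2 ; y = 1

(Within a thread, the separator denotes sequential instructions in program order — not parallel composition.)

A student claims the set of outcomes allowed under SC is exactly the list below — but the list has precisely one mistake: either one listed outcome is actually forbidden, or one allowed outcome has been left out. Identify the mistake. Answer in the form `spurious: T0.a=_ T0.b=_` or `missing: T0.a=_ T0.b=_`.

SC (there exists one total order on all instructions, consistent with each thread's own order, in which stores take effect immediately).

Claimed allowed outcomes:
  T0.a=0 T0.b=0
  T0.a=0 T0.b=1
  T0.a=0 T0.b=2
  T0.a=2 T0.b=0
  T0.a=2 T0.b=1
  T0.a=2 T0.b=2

spurious: T0.a=2 T0.b=0

outcome vector order: (T0.a,T0.b)
SC: 5 outcomes — {<0 0>, <0 1>, <0 2>, <2 1>, <2 2>}
claimed∖SC = {<2 0>}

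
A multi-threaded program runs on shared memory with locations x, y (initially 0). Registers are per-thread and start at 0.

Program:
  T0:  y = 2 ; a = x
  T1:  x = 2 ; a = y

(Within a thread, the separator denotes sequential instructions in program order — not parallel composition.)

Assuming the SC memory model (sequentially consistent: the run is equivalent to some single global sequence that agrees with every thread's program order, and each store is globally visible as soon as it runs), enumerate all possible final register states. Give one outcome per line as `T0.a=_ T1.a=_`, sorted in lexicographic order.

outcome vector order: (T0.a,T1.a)
|SC outcomes| = 3

T0.a=0 T1.a=2
T0.a=2 T1.a=0
T0.a=2 T1.a=2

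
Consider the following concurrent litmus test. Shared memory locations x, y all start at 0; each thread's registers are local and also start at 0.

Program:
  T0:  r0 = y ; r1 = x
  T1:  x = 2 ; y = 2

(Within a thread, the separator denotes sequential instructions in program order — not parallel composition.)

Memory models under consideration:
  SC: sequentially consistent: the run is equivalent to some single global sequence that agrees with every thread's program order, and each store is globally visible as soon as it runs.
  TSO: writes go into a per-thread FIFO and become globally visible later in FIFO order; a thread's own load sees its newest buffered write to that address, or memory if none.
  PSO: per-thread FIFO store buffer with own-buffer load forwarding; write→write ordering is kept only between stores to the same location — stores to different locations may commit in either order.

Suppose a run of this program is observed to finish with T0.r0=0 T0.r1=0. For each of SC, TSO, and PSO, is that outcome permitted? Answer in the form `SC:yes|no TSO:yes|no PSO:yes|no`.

outcome vector order: (T0.r0,T0.r1)
[SC] allowed = {<0 0>, <0 2>, <2 2>}
[TSO] allowed = {<0 0>, <0 2>, <2 2>}
[PSO] allowed = {<0 0>, <0 2>, <2 0>, <2 2>}
target <0 0> ∈ {SC,TSO,PSO}

SC:yes TSO:yes PSO:yes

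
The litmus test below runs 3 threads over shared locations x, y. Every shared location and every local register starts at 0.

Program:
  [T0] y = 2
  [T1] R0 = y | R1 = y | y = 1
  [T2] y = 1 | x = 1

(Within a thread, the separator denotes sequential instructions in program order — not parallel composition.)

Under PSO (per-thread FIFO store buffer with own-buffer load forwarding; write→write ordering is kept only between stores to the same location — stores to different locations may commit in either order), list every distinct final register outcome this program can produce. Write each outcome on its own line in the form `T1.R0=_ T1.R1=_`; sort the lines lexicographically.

outcome vector order: (T1.R0,T1.R1)
|PSO outcomes| = 7

T1.R0=0 T1.R1=0
T1.R0=0 T1.R1=1
T1.R0=0 T1.R1=2
T1.R0=1 T1.R1=1
T1.R0=1 T1.R1=2
T1.R0=2 T1.R1=1
T1.R0=2 T1.R1=2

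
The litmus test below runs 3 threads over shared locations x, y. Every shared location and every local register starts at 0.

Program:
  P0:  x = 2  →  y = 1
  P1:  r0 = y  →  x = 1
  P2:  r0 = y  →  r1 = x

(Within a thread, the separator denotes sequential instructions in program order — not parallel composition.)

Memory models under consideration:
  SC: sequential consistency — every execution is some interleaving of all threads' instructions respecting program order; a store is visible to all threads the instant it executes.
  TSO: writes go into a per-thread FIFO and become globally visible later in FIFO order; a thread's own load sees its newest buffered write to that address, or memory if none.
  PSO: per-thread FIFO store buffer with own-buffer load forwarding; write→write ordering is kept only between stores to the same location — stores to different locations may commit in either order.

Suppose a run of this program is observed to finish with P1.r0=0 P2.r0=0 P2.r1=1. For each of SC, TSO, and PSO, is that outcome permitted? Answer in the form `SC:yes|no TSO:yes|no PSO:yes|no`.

SC:yes TSO:yes PSO:yes

outcome vector order: (P1.r0,P2.r0,P2.r1)
[SC] allowed = {<0 0 0>, <0 0 1>, <0 0 2>, <0 1 1>, <0 1 2>, <1 0 0>, <1 0 1>, <1 0 2>, <1 1 1>, <1 1 2>}
[TSO] allowed = {<0 0 0>, <0 0 1>, <0 0 2>, <0 1 1>, <0 1 2>, <1 0 0>, <1 0 1>, <1 0 2>, <1 1 1>, <1 1 2>}
[PSO] allowed = {<0 0 0>, <0 0 1>, <0 0 2>, <0 1 0>, <0 1 1>, <0 1 2>, <1 0 0>, <1 0 1>, <1 0 2>, <1 1 0>, <1 1 1>, <1 1 2>}
target <0 0 1> ∈ {SC,TSO,PSO}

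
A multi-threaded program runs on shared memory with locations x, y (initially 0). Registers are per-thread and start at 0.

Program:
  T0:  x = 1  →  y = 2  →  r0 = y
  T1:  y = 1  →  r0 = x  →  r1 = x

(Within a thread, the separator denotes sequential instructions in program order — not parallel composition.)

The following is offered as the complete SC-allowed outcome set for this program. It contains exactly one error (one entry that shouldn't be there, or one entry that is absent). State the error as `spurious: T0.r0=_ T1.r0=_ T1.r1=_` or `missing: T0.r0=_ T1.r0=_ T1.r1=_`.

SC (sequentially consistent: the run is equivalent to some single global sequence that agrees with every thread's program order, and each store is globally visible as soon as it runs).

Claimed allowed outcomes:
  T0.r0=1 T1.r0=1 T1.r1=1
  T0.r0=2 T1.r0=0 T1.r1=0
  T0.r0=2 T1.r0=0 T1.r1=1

outcome vector order: (T0.r0,T1.r0,T1.r1)
SC: 4 outcomes — {<1 1 1> <2 0 0> <2 0 1> <2 1 1>}
SC∖claimed = {<2 1 1>}

missing: T0.r0=2 T1.r0=1 T1.r1=1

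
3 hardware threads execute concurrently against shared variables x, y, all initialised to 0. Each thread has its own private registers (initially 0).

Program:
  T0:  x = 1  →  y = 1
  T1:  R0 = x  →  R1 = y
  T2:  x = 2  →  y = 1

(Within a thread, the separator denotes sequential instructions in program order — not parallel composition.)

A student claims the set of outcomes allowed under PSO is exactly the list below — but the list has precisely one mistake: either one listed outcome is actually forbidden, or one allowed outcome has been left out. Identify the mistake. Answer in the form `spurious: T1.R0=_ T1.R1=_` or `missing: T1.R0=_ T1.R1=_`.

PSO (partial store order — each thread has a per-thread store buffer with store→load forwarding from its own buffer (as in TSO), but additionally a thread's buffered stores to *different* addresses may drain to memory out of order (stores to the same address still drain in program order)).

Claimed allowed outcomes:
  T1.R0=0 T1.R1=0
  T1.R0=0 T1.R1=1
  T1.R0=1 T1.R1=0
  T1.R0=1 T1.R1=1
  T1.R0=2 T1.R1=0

missing: T1.R0=2 T1.R1=1

outcome vector order: (T1.R0,T1.R1)
[PSO] allowed = {<0 0> <0 1> <1 0> <1 1> <2 0> <2 1>}
PSO∖claimed = {<2 1>}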